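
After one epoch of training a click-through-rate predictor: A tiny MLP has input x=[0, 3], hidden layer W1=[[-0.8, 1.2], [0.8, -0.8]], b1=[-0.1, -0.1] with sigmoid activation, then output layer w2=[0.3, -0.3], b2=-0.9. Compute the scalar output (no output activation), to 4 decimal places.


z1[0] = (-0.8)·(0) + (1.2)·(3) - 0.1 = 3.5
z1[1] = (0.8)·(0) + (-0.8)·(3) - 0.1 = -2.5
h = sigmoid(z1) = [0.9707, 0.0759]
output = (0.3)·(0.9707) + (-0.3)·(0.0759) - 0.9 = -0.6316

-0.6316


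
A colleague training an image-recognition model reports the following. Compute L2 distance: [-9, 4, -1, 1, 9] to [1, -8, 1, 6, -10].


d = √((-9-1)² + (4+ 8)² + (-1-1)² + (1-6)² + (9+ 10)²)
  = √(100 + 144 + 4 + 25 + 361)
  = √634 = 25.1794

25.1794


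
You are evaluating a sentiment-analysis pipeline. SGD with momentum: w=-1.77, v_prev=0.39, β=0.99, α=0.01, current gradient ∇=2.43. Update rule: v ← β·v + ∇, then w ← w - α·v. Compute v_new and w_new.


v_new = 0.99·0.39 + 2.43 = 0.3861 + 2.43 = 2.8161
w_new = -1.77 - 0.01·2.8161 = -1.77 - 0.028161 = -1.798161

v_new=2.8161, w_new=-1.798161


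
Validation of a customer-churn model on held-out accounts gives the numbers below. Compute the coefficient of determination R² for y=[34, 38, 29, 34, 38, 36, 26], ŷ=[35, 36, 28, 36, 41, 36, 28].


ȳ = 33.5714
SS_res = Σ(y-ŷ)² = 23
SS_tot = Σ(y-ȳ)² = 123.71
R² = 1 - SS_res/SS_tot = 1 - 0.1859 = 0.8141

0.8141


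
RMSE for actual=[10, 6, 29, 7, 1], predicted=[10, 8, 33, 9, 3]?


MSE = 28/5 = 5.6
RMSE = √(28/5) = 2.3664

2.3664


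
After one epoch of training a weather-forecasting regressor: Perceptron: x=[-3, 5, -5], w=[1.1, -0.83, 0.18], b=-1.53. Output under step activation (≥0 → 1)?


z = (-3)·(1.1) + (5)·(-0.83) + (-5)·(0.18) - 1.53
  = -9.88
step(z) = 0 (z<0)

0


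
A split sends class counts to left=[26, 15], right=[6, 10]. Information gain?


Parent = [32, 25], H_parent = 0.9891
H_left = 0.9474 (n=41), H_right = 0.9544 (n=16)
H_children = (41/57)·0.9474 + (16/57)·0.9544 = 0.9494
IG = 0.9891 - 0.9494 = 0.0397

0.0397


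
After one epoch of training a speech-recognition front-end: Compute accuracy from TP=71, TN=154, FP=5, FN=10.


Accuracy = (TP+TN)/(TP+TN+FP+FN)
= (71+154)/(240)
= 225/240 = 93.75%

93.75%


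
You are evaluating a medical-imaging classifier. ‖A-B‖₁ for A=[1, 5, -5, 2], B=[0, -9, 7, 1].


d = |1-0| + |5+ 9| + |-5-7| + |2-1|
  = 1 + 14 + 12 + 1
  = 28

28


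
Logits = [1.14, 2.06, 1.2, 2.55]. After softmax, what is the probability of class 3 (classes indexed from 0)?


Exponentials: e^1.14=3.1268, e^2.06=7.846, e^1.2=3.3201, e^2.55=12.8071
Sum = 27.1
Softmax = [0.1154, 0.2895, 0.1225, 0.4726]
p[3] = 12.8071/27.1 = 0.4726

0.4726


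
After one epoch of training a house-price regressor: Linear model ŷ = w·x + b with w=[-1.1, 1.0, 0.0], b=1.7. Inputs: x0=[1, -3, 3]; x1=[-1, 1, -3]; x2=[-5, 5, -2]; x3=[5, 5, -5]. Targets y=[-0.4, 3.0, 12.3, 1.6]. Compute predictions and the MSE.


ŷ0 = (-1.1)·(1) + (1.0)·(-3) + (0.0)·(3) + 1.7 = -2.4
ŷ1 = (-1.1)·(-1) + (1.0)·(1) + (0.0)·(-3) + 1.7 = 3.8
ŷ2 = (-1.1)·(-5) + (1.0)·(5) + (0.0)·(-2) + 1.7 = 12.2
ŷ3 = (-1.1)·(5) + (1.0)·(5) + (0.0)·(-5) + 1.7 = 1.2
errors² = [4.0, 0.64, 0.01, 0.16]
MSE = 4.8100/4 = 1.2025

1.2025


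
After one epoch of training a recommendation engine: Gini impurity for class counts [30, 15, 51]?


Probabilities: [30/96, 15/96, 51/96] ≈ [0.3125, 0.1562, 0.5312]
Σpᵢ² = (900 + 225 + 2601)/96² = 3726/9216
Gini = 1 - Σpᵢ² = 1 - 3726/9216 = 0.5957

0.5957


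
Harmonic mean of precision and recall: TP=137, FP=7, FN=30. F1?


Precision = 137/144 = 0.9514
Recall = 137/167 = 0.8204
F1 = 2·P·R/(P+R) = 2·TP/(2·TP+FP+FN) = 274/(274+7+30) = 274/311 = 0.881

0.881


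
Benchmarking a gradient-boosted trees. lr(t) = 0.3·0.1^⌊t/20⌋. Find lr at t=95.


n_drops = ⌊95/20⌋ = 4
lr = 0.3·0.1^4 = 0.3·0.0001 = 0.00003

0.00003


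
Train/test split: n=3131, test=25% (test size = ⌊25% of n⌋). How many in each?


Test = ⌊3131·25/100⌋ = 782
Train = 3131 - 782 = 2349

Train: 2349, Test: 782


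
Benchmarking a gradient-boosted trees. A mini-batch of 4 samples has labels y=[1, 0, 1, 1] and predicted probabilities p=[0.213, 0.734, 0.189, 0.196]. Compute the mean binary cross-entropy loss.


L[0] = -ln(0.213) = 1.5465
L[1] = -ln(1-0.734) = -ln(0.266) = 1.3243
L[2] = -ln(0.189) = 1.666
L[3] = -ln(0.196) = 1.6296
mean = (1.5465 + 1.3243 + 1.666 + 1.6296)/4 = 1.5416

1.5416


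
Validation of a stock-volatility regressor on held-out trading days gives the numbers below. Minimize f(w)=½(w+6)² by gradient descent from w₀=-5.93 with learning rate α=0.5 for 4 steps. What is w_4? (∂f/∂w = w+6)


step 1: grad = -5.93+6 = 0.07; w = -5.93 - 0.5·(0.07) = -5.965
step 2: grad = -5.965+6 = 0.035; w = -5.965 - 0.5·(0.035) = -5.9825
step 3: grad = -5.9825+6 = 0.0175; w = -5.9825 - 0.5·(0.0175) = -5.99125
step 4: grad = -5.99125+6 = 0.00875; w = -5.99125 - 0.5·(0.00875) = -5.995625

-5.995625


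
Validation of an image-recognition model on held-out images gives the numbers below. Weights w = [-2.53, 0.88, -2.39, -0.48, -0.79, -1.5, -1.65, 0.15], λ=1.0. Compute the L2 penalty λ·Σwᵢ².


‖w‖₂² = (-2.53)² + (0.88)² + (-2.39)² + (-0.48)² + (-0.79)² + (-1.5)² + (-1.65)² + (0.15)²
     = 6.4009 + 0.7744 + 5.7121 + 0.2304 + 0.6241 + 2.25 + 2.7225 + 0.0225
     = 18.7369
λ·‖w‖₂² = 1.0·18.7369 = 18.7369

18.7369


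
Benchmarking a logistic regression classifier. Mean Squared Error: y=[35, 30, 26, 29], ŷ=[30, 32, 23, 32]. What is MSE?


Squared errors: (35-30)²=25, (30-32)²=4, (26-23)²=9, (29-32)²=9
Sum = 47
MSE = 47/4 = 47/4

47/4


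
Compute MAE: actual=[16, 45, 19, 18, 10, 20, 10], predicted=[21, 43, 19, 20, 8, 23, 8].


Absolute errors: |16-21|=5, |45-43|=2, |19-19|=0, |18-20|=2, |10-8|=2, |20-23|=3, |10-8|=2
Sum = 16
MAE = 16/7 = 16/7

16/7


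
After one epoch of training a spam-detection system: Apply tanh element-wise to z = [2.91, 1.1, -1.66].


tanh(2.91) = 0.9941
tanh(1.1) = 0.8005
tanh(-1.66) = -0.9302
result = [0.9941, 0.8005, -0.9302]

[0.9941, 0.8005, -0.9302]


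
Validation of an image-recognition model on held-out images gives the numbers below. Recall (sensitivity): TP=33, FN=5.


Recall = TP/(TP+FN)
= 33/(33+5)
= 33/38 = 86.84%

86.84%


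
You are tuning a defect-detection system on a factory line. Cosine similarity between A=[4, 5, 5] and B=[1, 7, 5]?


A·B = 4·1 + 5·7 + 5·5 = 64
‖A‖ = √66 = 8.124, ‖B‖ = √75 = 8.6603
cos = 64/(√66·√75) = 64/√4950 = 0.9097

0.9097


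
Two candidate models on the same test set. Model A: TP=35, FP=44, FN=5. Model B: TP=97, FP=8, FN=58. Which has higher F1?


Model A: P=35/79=0.443, R=35/40=0.875, F1=2PR/(P+R)=2TP/(2TP+FP+FN)=70/119=0.5882
Model B: P=97/105=0.9238, R=97/155=0.6258, F1=2PR/(P+R)=2TP/(2TP+FP+FN)=194/260=0.7462
0.5882 < 0.7462 → Model B

Model B


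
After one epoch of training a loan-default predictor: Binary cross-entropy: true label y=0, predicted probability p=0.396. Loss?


BCE = -[y·ln(p) + (1-y)·ln(1-p)]
= -0 - 1·ln(1-0.396)
= -ln(0.604) = 0.5042

0.5042


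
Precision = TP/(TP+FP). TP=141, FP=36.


Precision = TP/(TP+FP)
= 141/(141+36)
= 141/177 = 79.66%

79.66%


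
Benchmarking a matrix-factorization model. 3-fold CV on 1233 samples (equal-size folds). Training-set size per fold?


Fold size = 1233/3 = 411
Training per fold = 1233 - 411 = 822

822


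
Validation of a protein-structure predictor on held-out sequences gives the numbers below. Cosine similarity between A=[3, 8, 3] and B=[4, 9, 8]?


A·B = 3·4 + 8·9 + 3·8 = 108
‖A‖ = √82 = 9.0554, ‖B‖ = √161 = 12.6886
cos = 108/(√82·√161) = 108/√13202 = 0.9399

0.9399


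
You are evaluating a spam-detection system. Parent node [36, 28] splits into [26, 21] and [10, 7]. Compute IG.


Parent = [36, 28], H_parent = 0.9887
H_left = 0.9918 (n=47), H_right = 0.9774 (n=17)
H_children = (47/64)·0.9918 + (17/64)·0.9774 = 0.988
IG = 0.9887 - 0.988 = 0.0007

0.0007


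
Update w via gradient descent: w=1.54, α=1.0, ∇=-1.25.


w_new = w - α·∇
= 1.54 - 1.0·-1.25
= 1.54 + 1.25
= 2.79

2.79


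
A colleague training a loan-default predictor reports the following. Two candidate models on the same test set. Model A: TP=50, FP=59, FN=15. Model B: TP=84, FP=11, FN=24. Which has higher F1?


Model A: P=50/109=0.4587, R=50/65=0.7692, F1=2PR/(P+R)=2TP/(2TP+FP+FN)=100/174=0.5747
Model B: P=84/95=0.8842, R=84/108=0.7778, F1=2PR/(P+R)=2TP/(2TP+FP+FN)=168/203=0.8276
0.5747 < 0.8276 → Model B

Model B


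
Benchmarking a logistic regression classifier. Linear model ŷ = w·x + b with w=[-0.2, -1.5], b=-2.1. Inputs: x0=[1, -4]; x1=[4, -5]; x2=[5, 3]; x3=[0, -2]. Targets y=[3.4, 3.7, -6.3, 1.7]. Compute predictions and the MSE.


ŷ0 = (-0.2)·(1) + (-1.5)·(-4) - 2.1 = 3.7
ŷ1 = (-0.2)·(4) + (-1.5)·(-5) - 2.1 = 4.6
ŷ2 = (-0.2)·(5) + (-1.5)·(3) - 2.1 = -7.6
ŷ3 = (-0.2)·(0) + (-1.5)·(-2) - 2.1 = 0.9
errors² = [0.09, 0.81, 1.69, 0.64]
MSE = 3.2300/4 = 0.8075

0.8075


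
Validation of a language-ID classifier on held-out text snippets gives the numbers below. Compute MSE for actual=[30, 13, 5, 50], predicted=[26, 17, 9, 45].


Squared errors: (30-26)²=16, (13-17)²=16, (5-9)²=16, (50-45)²=25
Sum = 73
MSE = 73/4 = 73/4

73/4


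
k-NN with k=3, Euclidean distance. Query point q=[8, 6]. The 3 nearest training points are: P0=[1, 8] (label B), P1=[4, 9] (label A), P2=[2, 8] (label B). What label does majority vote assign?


d(q,P0) = 7.2801  (label B)
d(q,P1) = 5.0  (label A)
d(q,P2) = 6.3246  (label B)
Votes: A=1, B=2
Majority → B

B


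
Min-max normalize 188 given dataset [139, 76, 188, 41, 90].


min=41, max=188
(188-41)/(188-41) = 147/147 = 1.0

1.0


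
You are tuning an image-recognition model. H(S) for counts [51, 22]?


Probabilities: [51/73, 22/73] ≈ [0.6986, 0.3014]
H = -((51/73)·log₂(51/73) + (22/73)·log₂(22/73))
  = 0.883 bits

0.883 bits


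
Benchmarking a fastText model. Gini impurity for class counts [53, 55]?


Probabilities: [53/108, 55/108] ≈ [0.4907, 0.5093]
Σpᵢ² = (2809 + 3025)/108² = 5834/11664
Gini = 1 - Σpᵢ² = 1 - 5834/11664 = 0.4998

0.4998


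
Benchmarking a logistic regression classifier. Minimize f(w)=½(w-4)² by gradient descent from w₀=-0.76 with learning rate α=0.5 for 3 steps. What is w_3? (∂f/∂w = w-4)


step 1: grad = -0.76-4 = -4.76; w = -0.76 - 0.5·(-4.76) = 1.62
step 2: grad = 1.62-4 = -2.38; w = 1.62 - 0.5·(-2.38) = 2.81
step 3: grad = 2.81-4 = -1.19; w = 2.81 - 0.5·(-1.19) = 3.405

3.405


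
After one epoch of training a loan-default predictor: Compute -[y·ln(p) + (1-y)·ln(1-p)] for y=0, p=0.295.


BCE = -[y·ln(p) + (1-y)·ln(1-p)]
= -0 - 1·ln(1-0.295)
= -ln(0.705) = 0.3496

0.3496


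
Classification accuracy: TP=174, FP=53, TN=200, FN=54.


Accuracy = (TP+TN)/(TP+TN+FP+FN)
= (174+200)/(481)
= 374/481 = 77.75%

77.75%


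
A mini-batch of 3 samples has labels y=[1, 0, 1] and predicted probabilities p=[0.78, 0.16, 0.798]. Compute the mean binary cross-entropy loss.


L[0] = -ln(0.78) = 0.2485
L[1] = -ln(1-0.16) = -ln(0.84) = 0.1744
L[2] = -ln(0.798) = 0.2256
mean = (0.2485 + 0.1744 + 0.2256)/3 = 0.2162

0.2162


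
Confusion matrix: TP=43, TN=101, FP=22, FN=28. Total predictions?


Total = TP + TN + FP + FN
= 43 + 101 + 22 + 28
= 194
(Predicted positive: 65, predicted negative: 129)

194


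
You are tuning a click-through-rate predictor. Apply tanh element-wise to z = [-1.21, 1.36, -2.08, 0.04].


tanh(-1.21) = -0.8367
tanh(1.36) = 0.8764
tanh(-2.08) = -0.9693
tanh(0.04) = 0.04
result = [-0.8367, 0.8764, -0.9693, 0.04]

[-0.8367, 0.8764, -0.9693, 0.04]


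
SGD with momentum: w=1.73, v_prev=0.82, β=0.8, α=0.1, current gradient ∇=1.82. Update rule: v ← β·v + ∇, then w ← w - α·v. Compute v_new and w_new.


v_new = 0.8·0.82 + 1.82 = 0.656 + 1.82 = 2.476
w_new = 1.73 - 0.1·2.476 = 1.73 - 0.2476 = 1.4824

v_new=2.476, w_new=1.4824


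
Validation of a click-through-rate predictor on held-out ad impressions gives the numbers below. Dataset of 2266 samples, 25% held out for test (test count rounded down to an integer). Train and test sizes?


Test = ⌊2266·25/100⌋ = 566
Train = 2266 - 566 = 1700

Train: 1700, Test: 566


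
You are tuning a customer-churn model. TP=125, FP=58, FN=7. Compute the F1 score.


Precision = 125/183 = 0.6831
Recall = 125/132 = 0.947
F1 = 2·P·R/(P+R) = 2·TP/(2·TP+FP+FN) = 250/(250+58+7) = 250/315 = 0.7937

0.7937


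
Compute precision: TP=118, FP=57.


Precision = TP/(TP+FP)
= 118/(118+57)
= 118/175 = 67.43%

67.43%


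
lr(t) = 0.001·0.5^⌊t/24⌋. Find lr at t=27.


n_drops = ⌊27/24⌋ = 1
lr = 0.001·0.5^1 = 0.001·0.5 = 0.0005

0.0005


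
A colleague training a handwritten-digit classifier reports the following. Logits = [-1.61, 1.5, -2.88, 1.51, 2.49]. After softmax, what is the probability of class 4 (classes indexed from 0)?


Exponentials: e^-1.61=0.1999, e^1.5=4.4817, e^-2.88=0.0561, e^1.51=4.5267, e^2.49=12.0613
Sum = 21.3257
Softmax = [0.0094, 0.2102, 0.0026, 0.2123, 0.5656]
p[4] = 12.0613/21.3257 = 0.5656

0.5656


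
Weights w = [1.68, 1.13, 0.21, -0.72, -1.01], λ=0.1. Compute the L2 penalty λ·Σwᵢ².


‖w‖₂² = (1.68)² + (1.13)² + (0.21)² + (-0.72)² + (-1.01)²
     = 2.8224 + 1.2769 + 0.0441 + 0.5184 + 1.0201
     = 5.6819
λ·‖w‖₂² = 0.1·5.6819 = 0.56819

0.56819


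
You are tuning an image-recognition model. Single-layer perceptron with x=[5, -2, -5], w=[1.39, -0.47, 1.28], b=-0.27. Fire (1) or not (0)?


z = (5)·(1.39) + (-2)·(-0.47) + (-5)·(1.28) - 0.27
  = 1.22
step(z) = 1 (z≥0)

1


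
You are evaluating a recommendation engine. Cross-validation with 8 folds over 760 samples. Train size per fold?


Fold size = 760/8 = 95
Training per fold = 760 - 95 = 665

665


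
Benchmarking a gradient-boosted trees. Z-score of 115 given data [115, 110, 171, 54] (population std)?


μ = 112.5, σ = 41.4035
z = (115 - 112.5)/41.4035 = 0.0604

0.0604


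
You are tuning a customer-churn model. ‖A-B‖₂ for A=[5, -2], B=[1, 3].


d = √((5-1)² + (-2-3)²)
  = √(16 + 25)
  = √41 = 6.4031

6.4031


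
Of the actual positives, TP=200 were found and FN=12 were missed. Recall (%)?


Recall = TP/(TP+FN)
= 200/(200+12)
= 200/212 = 94.34%

94.34%


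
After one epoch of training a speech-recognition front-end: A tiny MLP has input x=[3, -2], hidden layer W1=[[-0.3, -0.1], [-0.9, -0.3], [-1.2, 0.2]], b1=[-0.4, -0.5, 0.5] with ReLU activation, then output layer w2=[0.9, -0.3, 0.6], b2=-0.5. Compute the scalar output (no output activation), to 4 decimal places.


z1[0] = (-0.3)·(3) + (-0.1)·(-2) - 0.4 = -1.1
z1[1] = (-0.9)·(3) + (-0.3)·(-2) - 0.5 = -2.6
z1[2] = (-1.2)·(3) + (0.2)·(-2) + 0.5 = -3.5
h = ReLU(z1) = [0.0, 0.0, 0.0]
output = (0.9)·(0.0) + (-0.3)·(0.0) + (0.6)·(0.0) - 0.5 = -0.5

-0.5


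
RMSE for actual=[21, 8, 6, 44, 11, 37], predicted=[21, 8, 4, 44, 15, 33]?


MSE = 36/6 = 6
RMSE = √(36/6) = 2.4495

2.4495


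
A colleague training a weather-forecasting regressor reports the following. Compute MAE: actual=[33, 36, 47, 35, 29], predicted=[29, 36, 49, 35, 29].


Absolute errors: |33-29|=4, |36-36|=0, |47-49|=2, |35-35|=0, |29-29|=0
Sum = 6
MAE = 6/5 = 6/5

6/5


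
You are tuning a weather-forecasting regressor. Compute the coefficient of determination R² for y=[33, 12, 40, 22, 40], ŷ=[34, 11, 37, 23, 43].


ȳ = 29.4
SS_res = Σ(y-ŷ)² = 21
SS_tot = Σ(y-ȳ)² = 595.2
R² = 1 - SS_res/SS_tot = 1 - 0.0353 = 0.9647

0.9647


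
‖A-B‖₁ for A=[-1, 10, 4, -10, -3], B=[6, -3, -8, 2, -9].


d = |-1-6| + |10+ 3| + |4+ 8| + |-10-2| + |-3+ 9|
  = 7 + 13 + 12 + 12 + 6
  = 50

50


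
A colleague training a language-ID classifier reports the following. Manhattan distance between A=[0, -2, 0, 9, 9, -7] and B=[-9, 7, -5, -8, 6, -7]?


d = |0+ 9| + |-2-7| + |0+ 5| + |9+ 8| + |9-6| + |-7+ 7|
  = 9 + 9 + 5 + 17 + 3 + 0
  = 43

43


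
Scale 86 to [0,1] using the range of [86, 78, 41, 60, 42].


min=41, max=86
(86-41)/(86-41) = 45/45 = 1.0

1.0


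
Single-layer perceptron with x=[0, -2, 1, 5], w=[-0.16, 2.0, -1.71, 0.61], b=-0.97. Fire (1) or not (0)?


z = (0)·(-0.16) + (-2)·(2.0) + (1)·(-1.71) + (5)·(0.61) - 0.97
  = -3.63
step(z) = 0 (z<0)

0


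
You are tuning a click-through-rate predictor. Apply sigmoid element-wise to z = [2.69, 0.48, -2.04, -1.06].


σ(2.69) = 1/(1+e^-2.69) = 0.9364
σ(0.48) = 1/(1+e^-0.48) = 0.6177
σ(-2.04) = 1/(1+e^2.04) = 0.1151
σ(-1.06) = 1/(1+e^1.06) = 0.2573
result = [0.9364, 0.6177, 0.1151, 0.2573]

[0.9364, 0.6177, 0.1151, 0.2573]


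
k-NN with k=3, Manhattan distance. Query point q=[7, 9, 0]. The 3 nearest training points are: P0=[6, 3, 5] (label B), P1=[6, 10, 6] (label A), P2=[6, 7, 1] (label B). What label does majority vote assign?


d(q,P0) = 12  (label B)
d(q,P1) = 8  (label A)
d(q,P2) = 4  (label B)
Votes: A=1, B=2
Majority → B

B


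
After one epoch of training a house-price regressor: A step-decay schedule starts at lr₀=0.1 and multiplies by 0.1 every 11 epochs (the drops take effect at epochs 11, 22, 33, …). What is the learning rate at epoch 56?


n_drops = ⌊56/11⌋ = 5
lr = 0.1·0.1^5 = 0.1·0.00001 = 0.000001

0.000001


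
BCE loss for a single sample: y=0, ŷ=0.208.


BCE = -[y·ln(p) + (1-y)·ln(1-p)]
= -0 - 1·ln(1-0.208)
= -ln(0.792) = 0.2332

0.2332


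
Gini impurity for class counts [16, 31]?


Probabilities: [16/47, 31/47] ≈ [0.3404, 0.6596]
Σpᵢ² = (256 + 961)/47² = 1217/2209
Gini = 1 - Σpᵢ² = 1 - 1217/2209 = 0.4491

0.4491


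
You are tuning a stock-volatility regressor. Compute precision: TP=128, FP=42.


Precision = TP/(TP+FP)
= 128/(128+42)
= 128/170 = 75.29%

75.29%


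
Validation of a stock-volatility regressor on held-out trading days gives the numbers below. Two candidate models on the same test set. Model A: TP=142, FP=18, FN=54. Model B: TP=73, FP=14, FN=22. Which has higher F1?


Model A: P=142/160=0.8875, R=142/196=0.7245, F1=2PR/(P+R)=2TP/(2TP+FP+FN)=284/356=0.7978
Model B: P=73/87=0.8391, R=73/95=0.7684, F1=2PR/(P+R)=2TP/(2TP+FP+FN)=146/182=0.8022
0.7978 < 0.8022 → Model B

Model B


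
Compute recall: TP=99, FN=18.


Recall = TP/(TP+FN)
= 99/(99+18)
= 99/117 = 84.62%

84.62%


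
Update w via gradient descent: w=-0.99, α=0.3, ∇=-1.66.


w_new = w - α·∇
= -0.99 - 0.3·-1.66
= -0.99 + 0.498
= -0.492

-0.492


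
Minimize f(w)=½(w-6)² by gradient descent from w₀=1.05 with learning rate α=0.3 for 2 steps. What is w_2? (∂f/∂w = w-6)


step 1: grad = 1.05-6 = -4.95; w = 1.05 - 0.3·(-4.95) = 2.535
step 2: grad = 2.535-6 = -3.465; w = 2.535 - 0.3·(-3.465) = 3.5745

3.5745


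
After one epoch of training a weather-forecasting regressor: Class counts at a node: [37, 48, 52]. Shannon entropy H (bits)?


Probabilities: [37/137, 48/137, 52/137] ≈ [0.2701, 0.3504, 0.3796]
H = -((37/137)·log₂(37/137) + (48/137)·log₂(48/137) + (52/137)·log₂(52/137))
  = 1.5707 bits

1.5707 bits


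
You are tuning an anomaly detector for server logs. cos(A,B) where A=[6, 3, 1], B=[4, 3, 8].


A·B = 6·4 + 3·3 + 1·8 = 41
‖A‖ = √46 = 6.7823, ‖B‖ = √89 = 9.434
cos = 41/(√46·√89) = 41/√4094 = 0.6408

0.6408


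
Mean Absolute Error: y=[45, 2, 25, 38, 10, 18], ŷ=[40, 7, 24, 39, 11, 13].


Absolute errors: |45-40|=5, |2-7|=5, |25-24|=1, |38-39|=1, |10-11|=1, |18-13|=5
Sum = 18
MAE = 18/6 = 3

3


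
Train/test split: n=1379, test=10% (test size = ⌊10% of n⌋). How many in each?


Test = ⌊1379·10/100⌋ = 137
Train = 1379 - 137 = 1242

Train: 1242, Test: 137


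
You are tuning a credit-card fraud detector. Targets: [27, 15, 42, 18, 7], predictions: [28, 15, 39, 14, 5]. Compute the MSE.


Squared errors: (27-28)²=1, (15-15)²=0, (42-39)²=9, (18-14)²=16, (7-5)²=4
Sum = 30
MSE = 30/5 = 6

6


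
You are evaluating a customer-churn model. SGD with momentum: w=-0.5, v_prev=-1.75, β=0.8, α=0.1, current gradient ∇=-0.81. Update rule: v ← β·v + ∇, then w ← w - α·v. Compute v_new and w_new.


v_new = 0.8·-1.75 - 0.81 = -1.4 - 0.81 = -2.21
w_new = -0.5 - 0.1·-2.21 = -0.5 + 0.221 = -0.279

v_new=-2.21, w_new=-0.279


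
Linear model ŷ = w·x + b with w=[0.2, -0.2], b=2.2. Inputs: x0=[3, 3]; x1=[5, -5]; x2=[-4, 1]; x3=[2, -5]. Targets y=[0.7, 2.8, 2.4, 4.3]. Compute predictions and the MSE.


ŷ0 = (0.2)·(3) + (-0.2)·(3) + 2.2 = 2.2
ŷ1 = (0.2)·(5) + (-0.2)·(-5) + 2.2 = 4.2
ŷ2 = (0.2)·(-4) + (-0.2)·(1) + 2.2 = 1.2
ŷ3 = (0.2)·(2) + (-0.2)·(-5) + 2.2 = 3.6
errors² = [2.25, 1.96, 1.44, 0.49]
MSE = 6.1400/4 = 1.535

1.535


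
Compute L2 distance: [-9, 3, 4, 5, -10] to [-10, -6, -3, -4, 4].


d = √((-9+ 10)² + (3+ 6)² + (4+ 3)² + (5+ 4)² + (-10-4)²)
  = √(1 + 81 + 49 + 81 + 196)
  = √408 = 20.199

20.199


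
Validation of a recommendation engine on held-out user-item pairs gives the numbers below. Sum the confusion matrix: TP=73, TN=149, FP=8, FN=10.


Total = TP + TN + FP + FN
= 73 + 149 + 8 + 10
= 240
(Predicted positive: 81, predicted negative: 159)

240


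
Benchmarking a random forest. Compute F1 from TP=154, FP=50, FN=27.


Precision = 154/204 = 0.7549
Recall = 154/181 = 0.8508
F1 = 2·P·R/(P+R) = 2·TP/(2·TP+FP+FN) = 308/(308+50+27) = 308/385 = 0.8

0.8


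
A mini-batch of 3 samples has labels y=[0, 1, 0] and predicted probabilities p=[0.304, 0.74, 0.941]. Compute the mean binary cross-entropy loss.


L[0] = -ln(1-0.304) = -ln(0.696) = 0.3624
L[1] = -ln(0.74) = 0.3011
L[2] = -ln(1-0.941) = -ln(0.059) = 2.8302
mean = (0.3624 + 0.3011 + 2.8302)/3 = 1.1646

1.1646


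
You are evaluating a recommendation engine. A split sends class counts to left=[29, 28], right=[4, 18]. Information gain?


Parent = [33, 46], H_parent = 0.9804
H_left = 0.9998 (n=57), H_right = 0.684 (n=22)
H_children = (57/79)·0.9998 + (22/79)·0.684 = 0.9119
IG = 0.9804 - 0.9119 = 0.0685

0.0685


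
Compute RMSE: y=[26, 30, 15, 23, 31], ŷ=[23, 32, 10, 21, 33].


MSE = 46/5 = 9.2
RMSE = √(46/5) = 3.0332

3.0332


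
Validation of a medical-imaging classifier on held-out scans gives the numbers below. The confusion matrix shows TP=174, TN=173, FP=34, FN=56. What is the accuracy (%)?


Accuracy = (TP+TN)/(TP+TN+FP+FN)
= (174+173)/(437)
= 347/437 = 79.41%

79.41%


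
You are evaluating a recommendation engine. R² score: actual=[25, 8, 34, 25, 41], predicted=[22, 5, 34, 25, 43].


ȳ = 26.6
SS_res = Σ(y-ŷ)² = 22
SS_tot = Σ(y-ȳ)² = 613.2
R² = 1 - SS_res/SS_tot = 1 - 0.0359 = 0.9641

0.9641


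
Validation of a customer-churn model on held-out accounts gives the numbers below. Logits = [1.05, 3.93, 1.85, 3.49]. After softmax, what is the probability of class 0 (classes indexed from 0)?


Exponentials: e^1.05=2.8577, e^3.93=50.907, e^1.85=6.3598, e^3.49=32.7859
Sum = 92.9104
Softmax = [0.0308, 0.5479, 0.0685, 0.3529]
p[0] = 2.8577/92.9104 = 0.0308

0.0308


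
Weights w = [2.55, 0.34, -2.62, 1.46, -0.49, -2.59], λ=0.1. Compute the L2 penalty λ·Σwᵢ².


‖w‖₂² = (2.55)² + (0.34)² + (-2.62)² + (1.46)² + (-0.49)² + (-2.59)²
     = 6.5025 + 0.1156 + 6.8644 + 2.1316 + 0.2401 + 6.7081
     = 22.5623
λ·‖w‖₂² = 0.1·22.5623 = 2.25623

2.25623


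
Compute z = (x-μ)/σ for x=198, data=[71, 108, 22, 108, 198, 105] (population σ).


μ = 102, σ = 52.6909
z = (198 - 102)/52.6909 = 1.8219

1.8219


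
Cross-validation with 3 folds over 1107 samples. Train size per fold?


Fold size = 1107/3 = 369
Training per fold = 1107 - 369 = 738

738


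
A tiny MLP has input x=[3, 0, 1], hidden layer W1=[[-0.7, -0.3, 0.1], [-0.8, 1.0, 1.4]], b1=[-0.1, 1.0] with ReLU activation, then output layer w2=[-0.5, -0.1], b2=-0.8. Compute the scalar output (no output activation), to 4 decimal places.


z1[0] = (-0.7)·(3) + (-0.3)·(0) + (0.1)·(1) - 0.1 = -2.1
z1[1] = (-0.8)·(3) + (1.0)·(0) + (1.4)·(1) + 1.0 = 0.0
h = ReLU(z1) = [0.0, 0.0]
output = (-0.5)·(0.0) + (-0.1)·(0.0) - 0.8 = -0.8

-0.8


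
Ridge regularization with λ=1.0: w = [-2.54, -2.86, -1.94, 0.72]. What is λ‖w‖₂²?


‖w‖₂² = (-2.54)² + (-2.86)² + (-1.94)² + (0.72)²
     = 6.4516 + 8.1796 + 3.7636 + 0.5184
     = 18.9132
λ·‖w‖₂² = 1.0·18.9132 = 18.9132

18.9132


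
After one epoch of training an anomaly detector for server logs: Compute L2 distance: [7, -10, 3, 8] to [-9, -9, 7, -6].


d = √((7+ 9)² + (-10+ 9)² + (3-7)² + (8+ 6)²)
  = √(256 + 1 + 16 + 196)
  = √469 = 21.6564

21.6564


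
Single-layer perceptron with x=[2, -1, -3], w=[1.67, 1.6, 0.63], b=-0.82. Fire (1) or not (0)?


z = (2)·(1.67) + (-1)·(1.6) + (-3)·(0.63) - 0.82
  = -0.97
step(z) = 0 (z<0)

0


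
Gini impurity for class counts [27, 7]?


Probabilities: [27/34, 7/34] ≈ [0.7941, 0.2059]
Σpᵢ² = (729 + 49)/34² = 778/1156
Gini = 1 - Σpᵢ² = 1 - 778/1156 = 0.327

0.327


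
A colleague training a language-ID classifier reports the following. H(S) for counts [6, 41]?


Probabilities: [6/47, 41/47] ≈ [0.1277, 0.8723]
H = -((6/47)·log₂(6/47) + (41/47)·log₂(41/47))
  = 0.551 bits

0.551 bits


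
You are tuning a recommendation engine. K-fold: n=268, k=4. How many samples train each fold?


Fold size = 268/4 = 67
Training per fold = 268 - 67 = 201

201


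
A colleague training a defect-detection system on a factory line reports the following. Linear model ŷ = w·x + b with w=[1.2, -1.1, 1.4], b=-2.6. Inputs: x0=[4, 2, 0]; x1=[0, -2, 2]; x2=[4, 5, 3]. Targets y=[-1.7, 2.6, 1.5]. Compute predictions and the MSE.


ŷ0 = (1.2)·(4) + (-1.1)·(2) + (1.4)·(0) - 2.6 = -0.0
ŷ1 = (1.2)·(0) + (-1.1)·(-2) + (1.4)·(2) - 2.6 = 2.4
ŷ2 = (1.2)·(4) + (-1.1)·(5) + (1.4)·(3) - 2.6 = 0.9
errors² = [2.89, 0.04, 0.36]
MSE = 3.2900/3 = 1.0967

1.0967


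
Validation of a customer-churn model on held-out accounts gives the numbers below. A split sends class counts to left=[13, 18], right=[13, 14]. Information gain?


Parent = [26, 32], H_parent = 0.9923
H_left = 0.9812 (n=31), H_right = 0.999 (n=27)
H_children = (31/58)·0.9812 + (27/58)·0.999 = 0.9895
IG = 0.9923 - 0.9895 = 0.0028

0.0028


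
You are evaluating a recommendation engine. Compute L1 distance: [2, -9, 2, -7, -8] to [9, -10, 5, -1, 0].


d = |2-9| + |-9+ 10| + |2-5| + |-7+ 1| + |-8-0|
  = 7 + 1 + 3 + 6 + 8
  = 25

25


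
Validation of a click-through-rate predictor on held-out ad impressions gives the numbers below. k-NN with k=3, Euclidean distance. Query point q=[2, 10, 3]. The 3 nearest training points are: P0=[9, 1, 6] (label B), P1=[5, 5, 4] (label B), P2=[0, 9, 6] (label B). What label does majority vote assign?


d(q,P0) = 11.7898  (label B)
d(q,P1) = 5.9161  (label B)
d(q,P2) = 3.7417  (label B)
Votes: A=0, B=3
Majority → B

B


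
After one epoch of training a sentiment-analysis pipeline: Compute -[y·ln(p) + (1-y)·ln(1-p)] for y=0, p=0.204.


BCE = -[y·ln(p) + (1-y)·ln(1-p)]
= -0 - 1·ln(1-0.204)
= -ln(0.796) = 0.2282

0.2282


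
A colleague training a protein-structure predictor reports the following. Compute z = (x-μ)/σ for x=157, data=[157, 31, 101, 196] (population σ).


μ = 121.25, σ = 62.0902
z = (157 - 121.25)/62.0902 = 0.5758

0.5758


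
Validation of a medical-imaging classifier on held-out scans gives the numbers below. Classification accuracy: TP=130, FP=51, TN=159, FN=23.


Accuracy = (TP+TN)/(TP+TN+FP+FN)
= (130+159)/(363)
= 289/363 = 79.61%

79.61%


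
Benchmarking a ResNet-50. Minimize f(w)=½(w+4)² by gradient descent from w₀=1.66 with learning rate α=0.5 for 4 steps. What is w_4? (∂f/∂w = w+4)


step 1: grad = 1.66+4 = 5.66; w = 1.66 - 0.5·(5.66) = -1.17
step 2: grad = -1.17+4 = 2.83; w = -1.17 - 0.5·(2.83) = -2.585
step 3: grad = -2.585+4 = 1.415; w = -2.585 - 0.5·(1.415) = -3.2925
step 4: grad = -3.2925+4 = 0.7075; w = -3.2925 - 0.5·(0.7075) = -3.64625

-3.64625


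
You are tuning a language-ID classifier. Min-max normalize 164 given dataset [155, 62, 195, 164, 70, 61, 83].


min=61, max=195
(164-61)/(195-61) = 103/134 = 0.7687

0.7687


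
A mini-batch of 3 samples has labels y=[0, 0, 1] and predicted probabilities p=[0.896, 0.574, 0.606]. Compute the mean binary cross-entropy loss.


L[0] = -ln(1-0.896) = -ln(0.104) = 2.2634
L[1] = -ln(1-0.574) = -ln(0.426) = 0.8533
L[2] = -ln(0.606) = 0.5009
mean = (2.2634 + 0.8533 + 0.5009)/3 = 1.2059

1.2059


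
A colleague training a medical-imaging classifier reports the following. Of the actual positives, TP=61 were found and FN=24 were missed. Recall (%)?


Recall = TP/(TP+FN)
= 61/(61+24)
= 61/85 = 71.76%

71.76%


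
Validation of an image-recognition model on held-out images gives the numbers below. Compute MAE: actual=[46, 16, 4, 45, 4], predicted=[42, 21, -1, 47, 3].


Absolute errors: |46-42|=4, |16-21|=5, |4+ 1|=5, |45-47|=2, |4-3|=1
Sum = 17
MAE = 17/5 = 17/5

17/5


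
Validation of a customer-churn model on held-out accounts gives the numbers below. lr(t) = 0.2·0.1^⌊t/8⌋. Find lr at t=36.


n_drops = ⌊36/8⌋ = 4
lr = 0.2·0.1^4 = 0.2·0.0001 = 0.00002

0.00002


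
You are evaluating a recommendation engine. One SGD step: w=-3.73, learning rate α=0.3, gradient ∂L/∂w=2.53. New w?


w_new = w - α·∇
= -3.73 - 0.3·2.53
= -3.73 - 0.759
= -4.489

-4.489


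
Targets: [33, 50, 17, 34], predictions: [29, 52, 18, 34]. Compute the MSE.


Squared errors: (33-29)²=16, (50-52)²=4, (17-18)²=1, (34-34)²=0
Sum = 21
MSE = 21/4 = 21/4

21/4


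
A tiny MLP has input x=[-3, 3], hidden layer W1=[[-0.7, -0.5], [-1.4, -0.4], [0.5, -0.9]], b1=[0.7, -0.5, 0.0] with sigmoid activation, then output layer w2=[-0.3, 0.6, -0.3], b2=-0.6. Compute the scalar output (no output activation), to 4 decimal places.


z1[0] = (-0.7)·(-3) + (-0.5)·(3) + 0.7 = 1.3
z1[1] = (-1.4)·(-3) + (-0.4)·(3) - 0.5 = 2.5
z1[2] = (0.5)·(-3) + (-0.9)·(3) + 0.0 = -4.2
h = sigmoid(z1) = [0.7858, 0.9241, 0.0148]
output = (-0.3)·(0.7858) + (0.6)·(0.9241) + (-0.3)·(0.0148) - 0.6 = -0.2857

-0.2857


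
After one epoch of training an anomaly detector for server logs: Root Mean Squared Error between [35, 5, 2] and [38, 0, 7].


MSE = 59/3 = 19.6667
RMSE = √(59/3) = 4.4347

4.4347


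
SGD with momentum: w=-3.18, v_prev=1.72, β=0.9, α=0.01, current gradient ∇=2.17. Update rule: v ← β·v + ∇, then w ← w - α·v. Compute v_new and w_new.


v_new = 0.9·1.72 + 2.17 = 1.548 + 2.17 = 3.718
w_new = -3.18 - 0.01·3.718 = -3.18 - 0.03718 = -3.21718

v_new=3.718, w_new=-3.21718


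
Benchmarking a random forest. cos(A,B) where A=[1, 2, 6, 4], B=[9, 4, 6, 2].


A·B = 1·9 + 2·4 + 6·6 + 4·2 = 61
‖A‖ = √57 = 7.5498, ‖B‖ = √137 = 11.7047
cos = 61/(√57·√137) = 61/√7809 = 0.6903

0.6903


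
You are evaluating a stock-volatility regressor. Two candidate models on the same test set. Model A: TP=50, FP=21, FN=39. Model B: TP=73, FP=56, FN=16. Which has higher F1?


Model A: P=50/71=0.7042, R=50/89=0.5618, F1=2PR/(P+R)=2TP/(2TP+FP+FN)=100/160=0.625
Model B: P=73/129=0.5659, R=73/89=0.8202, F1=2PR/(P+R)=2TP/(2TP+FP+FN)=146/218=0.6697
0.625 < 0.6697 → Model B

Model B


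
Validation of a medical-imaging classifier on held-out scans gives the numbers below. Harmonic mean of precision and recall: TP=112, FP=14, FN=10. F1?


Precision = 112/126 = 0.8889
Recall = 112/122 = 0.918
F1 = 2·P·R/(P+R) = 2·TP/(2·TP+FP+FN) = 224/(224+14+10) = 224/248 = 0.9032

0.9032


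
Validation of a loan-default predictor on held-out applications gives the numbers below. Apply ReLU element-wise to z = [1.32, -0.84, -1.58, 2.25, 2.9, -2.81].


ReLU(1.32) = max(0, 1.32) = 1.32
ReLU(-0.84) = max(0, -0.84) = 0.0
ReLU(-1.58) = max(0, -1.58) = 0.0
ReLU(2.25) = max(0, 2.25) = 2.25
ReLU(2.9) = max(0, 2.9) = 2.9
ReLU(-2.81) = max(0, -2.81) = 0.0
result = [1.32, 0.0, 0.0, 2.25, 2.9, 0.0]

[1.32, 0.0, 0.0, 2.25, 2.9, 0.0]


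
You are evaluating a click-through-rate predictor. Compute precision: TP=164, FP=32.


Precision = TP/(TP+FP)
= 164/(164+32)
= 164/196 = 83.67%

83.67%


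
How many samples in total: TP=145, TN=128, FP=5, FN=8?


Total = TP + TN + FP + FN
= 145 + 128 + 5 + 8
= 286
(Predicted positive: 150, predicted negative: 136)

286


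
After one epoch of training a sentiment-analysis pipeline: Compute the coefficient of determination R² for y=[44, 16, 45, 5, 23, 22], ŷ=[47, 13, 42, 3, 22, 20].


ȳ = 25.8333
SS_res = Σ(y-ŷ)² = 36
SS_tot = Σ(y-ȳ)² = 1250.83
R² = 1 - SS_res/SS_tot = 1 - 0.0288 = 0.9712

0.9712


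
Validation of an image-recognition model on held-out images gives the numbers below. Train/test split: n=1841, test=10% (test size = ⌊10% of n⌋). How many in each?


Test = ⌊1841·10/100⌋ = 184
Train = 1841 - 184 = 1657

Train: 1657, Test: 184


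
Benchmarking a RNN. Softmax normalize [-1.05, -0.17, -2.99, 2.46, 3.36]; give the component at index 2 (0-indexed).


Exponentials: e^-1.05=0.3499, e^-0.17=0.8437, e^-2.99=0.0503, e^2.46=11.7048, e^3.36=28.7892
Sum = 41.7379
Softmax = [0.0084, 0.0202, 0.0012, 0.2804, 0.6898]
p[2] = 0.0503/41.7379 = 0.0012

0.0012


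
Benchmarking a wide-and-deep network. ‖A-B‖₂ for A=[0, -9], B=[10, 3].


d = √((0-10)² + (-9-3)²)
  = √(100 + 144)
  = √244 = 15.6205

15.6205


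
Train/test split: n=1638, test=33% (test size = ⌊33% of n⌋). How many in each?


Test = ⌊1638·33/100⌋ = 540
Train = 1638 - 540 = 1098

Train: 1098, Test: 540


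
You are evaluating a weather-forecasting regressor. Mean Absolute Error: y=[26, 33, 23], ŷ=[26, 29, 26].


Absolute errors: |26-26|=0, |33-29|=4, |23-26|=3
Sum = 7
MAE = 7/3 = 7/3

7/3


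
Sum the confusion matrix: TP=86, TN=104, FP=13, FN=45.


Total = TP + TN + FP + FN
= 86 + 104 + 13 + 45
= 248
(Predicted positive: 99, predicted negative: 149)

248


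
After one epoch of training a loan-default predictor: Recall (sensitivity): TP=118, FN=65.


Recall = TP/(TP+FN)
= 118/(118+65)
= 118/183 = 64.48%

64.48%


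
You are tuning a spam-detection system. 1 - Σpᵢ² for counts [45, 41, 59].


Probabilities: [45/145, 41/145, 59/145] ≈ [0.3103, 0.2828, 0.4069]
Σpᵢ² = (2025 + 1681 + 3481)/145² = 7187/21025
Gini = 1 - Σpᵢ² = 1 - 7187/21025 = 0.6582

0.6582


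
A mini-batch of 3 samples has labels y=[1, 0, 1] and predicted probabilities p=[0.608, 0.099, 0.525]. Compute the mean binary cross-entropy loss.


L[0] = -ln(0.608) = 0.4976
L[1] = -ln(1-0.099) = -ln(0.901) = 0.1043
L[2] = -ln(0.525) = 0.6444
mean = (0.4976 + 0.1043 + 0.6444)/3 = 0.4154

0.4154


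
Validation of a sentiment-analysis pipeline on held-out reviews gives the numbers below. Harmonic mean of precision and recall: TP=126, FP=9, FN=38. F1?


Precision = 126/135 = 0.9333
Recall = 126/164 = 0.7683
F1 = 2·P·R/(P+R) = 2·TP/(2·TP+FP+FN) = 252/(252+9+38) = 252/299 = 0.8428

0.8428


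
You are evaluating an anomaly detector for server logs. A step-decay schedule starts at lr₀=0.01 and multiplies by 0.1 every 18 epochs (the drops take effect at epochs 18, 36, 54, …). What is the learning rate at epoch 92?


n_drops = ⌊92/18⌋ = 5
lr = 0.01·0.1^5 = 0.01·0.00001 = 0.0000001

0.0000001


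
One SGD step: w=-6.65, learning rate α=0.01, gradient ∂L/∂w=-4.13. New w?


w_new = w - α·∇
= -6.65 - 0.01·-4.13
= -6.65 + 0.0413
= -6.6087

-6.6087


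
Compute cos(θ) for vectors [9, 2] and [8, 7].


A·B = 9·8 + 2·7 = 86
‖A‖ = √85 = 9.2195, ‖B‖ = √113 = 10.6301
cos = 86/(√85·√113) = 86/√9605 = 0.8775

0.8775


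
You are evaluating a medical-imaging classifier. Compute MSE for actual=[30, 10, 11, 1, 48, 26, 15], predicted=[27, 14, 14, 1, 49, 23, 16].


Squared errors: (30-27)²=9, (10-14)²=16, (11-14)²=9, (1-1)²=0, (48-49)²=1, (26-23)²=9, (15-16)²=1
Sum = 45
MSE = 45/7 = 45/7

45/7


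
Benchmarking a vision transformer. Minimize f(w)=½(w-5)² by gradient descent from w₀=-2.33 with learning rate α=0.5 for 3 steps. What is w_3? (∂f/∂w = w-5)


step 1: grad = -2.33-5 = -7.33; w = -2.33 - 0.5·(-7.33) = 1.335
step 2: grad = 1.335-5 = -3.665; w = 1.335 - 0.5·(-3.665) = 3.1675
step 3: grad = 3.1675-5 = -1.8325; w = 3.1675 - 0.5·(-1.8325) = 4.08375

4.08375


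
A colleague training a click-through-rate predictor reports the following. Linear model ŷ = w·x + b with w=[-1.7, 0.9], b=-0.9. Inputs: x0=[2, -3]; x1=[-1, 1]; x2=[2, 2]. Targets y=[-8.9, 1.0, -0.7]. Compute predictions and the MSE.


ŷ0 = (-1.7)·(2) + (0.9)·(-3) - 0.9 = -7.0
ŷ1 = (-1.7)·(-1) + (0.9)·(1) - 0.9 = 1.7
ŷ2 = (-1.7)·(2) + (0.9)·(2) - 0.9 = -2.5
errors² = [3.61, 0.49, 3.24]
MSE = 7.3400/3 = 2.4467

2.4467


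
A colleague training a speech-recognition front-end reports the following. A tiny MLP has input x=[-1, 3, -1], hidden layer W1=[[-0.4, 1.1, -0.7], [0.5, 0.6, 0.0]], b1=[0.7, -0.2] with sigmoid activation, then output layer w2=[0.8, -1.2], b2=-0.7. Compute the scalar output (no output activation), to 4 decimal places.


z1[0] = (-0.4)·(-1) + (1.1)·(3) + (-0.7)·(-1) + 0.7 = 5.1
z1[1] = (0.5)·(-1) + (0.6)·(3) + (0.0)·(-1) - 0.2 = 1.1
h = sigmoid(z1) = [0.9939, 0.7503]
output = (0.8)·(0.9939) + (-1.2)·(0.7503) - 0.7 = -0.8052

-0.8052


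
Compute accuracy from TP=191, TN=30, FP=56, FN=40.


Accuracy = (TP+TN)/(TP+TN+FP+FN)
= (191+30)/(317)
= 221/317 = 69.72%

69.72%


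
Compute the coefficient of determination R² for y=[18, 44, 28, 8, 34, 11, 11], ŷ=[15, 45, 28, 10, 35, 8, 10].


ȳ = 22
SS_res = Σ(y-ŷ)² = 25
SS_tot = Σ(y-ȳ)² = 1118
R² = 1 - SS_res/SS_tot = 1 - 0.0224 = 0.9776

0.9776


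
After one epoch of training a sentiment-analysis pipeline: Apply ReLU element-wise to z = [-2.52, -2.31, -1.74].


ReLU(-2.52) = max(0, -2.52) = 0.0
ReLU(-2.31) = max(0, -2.31) = 0.0
ReLU(-1.74) = max(0, -1.74) = 0.0
result = [0.0, 0.0, 0.0]

[0.0, 0.0, 0.0]


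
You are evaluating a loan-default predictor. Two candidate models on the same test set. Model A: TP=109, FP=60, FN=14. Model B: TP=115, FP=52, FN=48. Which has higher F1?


Model A: P=109/169=0.645, R=109/123=0.8862, F1=2PR/(P+R)=2TP/(2TP+FP+FN)=218/292=0.7466
Model B: P=115/167=0.6886, R=115/163=0.7055, F1=2PR/(P+R)=2TP/(2TP+FP+FN)=230/330=0.697
0.7466 > 0.697 → Model A

Model A


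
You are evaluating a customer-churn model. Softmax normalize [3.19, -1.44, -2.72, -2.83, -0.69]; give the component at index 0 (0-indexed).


Exponentials: e^3.19=24.2884, e^-1.44=0.2369, e^-2.72=0.0659, e^-2.83=0.059, e^-0.69=0.5016
Sum = 25.1518
Softmax = [0.9657, 0.0094, 0.0026, 0.0023, 0.0199]
p[0] = 24.2884/25.1518 = 0.9657

0.9657


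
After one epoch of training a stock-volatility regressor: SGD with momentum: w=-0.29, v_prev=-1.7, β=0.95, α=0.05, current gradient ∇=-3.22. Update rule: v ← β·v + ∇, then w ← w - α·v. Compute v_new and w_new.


v_new = 0.95·-1.7 - 3.22 = -1.615 - 3.22 = -4.835
w_new = -0.29 - 0.05·-4.835 = -0.29 + 0.24175 = -0.04825

v_new=-4.835, w_new=-0.04825


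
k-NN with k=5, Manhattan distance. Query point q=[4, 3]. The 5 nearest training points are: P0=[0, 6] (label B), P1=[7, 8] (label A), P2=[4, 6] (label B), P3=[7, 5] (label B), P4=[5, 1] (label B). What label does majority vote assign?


d(q,P0) = 7  (label B)
d(q,P1) = 8  (label A)
d(q,P2) = 3  (label B)
d(q,P3) = 5  (label B)
d(q,P4) = 3  (label B)
Votes: A=1, B=4
Majority → B

B
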